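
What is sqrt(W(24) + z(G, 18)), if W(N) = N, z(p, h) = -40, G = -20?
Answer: 4*I ≈ 4.0*I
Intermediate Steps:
sqrt(W(24) + z(G, 18)) = sqrt(24 - 40) = sqrt(-16) = 4*I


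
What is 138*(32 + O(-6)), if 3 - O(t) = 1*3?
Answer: 4416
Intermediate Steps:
O(t) = 0 (O(t) = 3 - 3 = 0)
138*(32 + O(-6)) = 138*(32 + 0) = 138*32 = 4416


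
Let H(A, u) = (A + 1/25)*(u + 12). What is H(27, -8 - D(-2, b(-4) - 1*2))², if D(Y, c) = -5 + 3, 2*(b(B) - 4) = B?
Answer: 16451136/625 ≈ 26322.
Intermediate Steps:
b(B) = 4 + B/2
D(Y, c) = -2
H(A, u) = (12 + u)*(1/25 + A) (H(A, u) = (A + 1/25)*(12 + u) = (1/25 + A)*(12 + u) = (12 + u)*(1/25 + A))
H(27, -8 - D(-2, b(-4) - 1*2))² = (12/25 + 12*27 + (-8 - 1*(-2))/25 + 27*(-8 - 1*(-2)))² = (12/25 + 324 + (-8 + 2)/25 + 27*(-8 + 2))² = (12/25 + 324 + (1/25)*(-6) + 27*(-6))² = (12/25 + 324 - 6/25 - 162)² = (4056/25)² = 16451136/625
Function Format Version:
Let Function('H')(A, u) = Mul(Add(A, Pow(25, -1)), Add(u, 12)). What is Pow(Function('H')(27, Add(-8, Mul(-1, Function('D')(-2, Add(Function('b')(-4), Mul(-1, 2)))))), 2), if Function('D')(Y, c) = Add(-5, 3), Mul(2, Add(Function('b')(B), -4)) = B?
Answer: Rational(16451136, 625) ≈ 26322.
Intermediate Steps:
Function('b')(B) = Add(4, Mul(Rational(1, 2), B))
Function('D')(Y, c) = -2
Function('H')(A, u) = Mul(Add(12, u), Add(Rational(1, 25), A)) (Function('H')(A, u) = Mul(Add(A, Rational(1, 25)), Add(12, u)) = Mul(Add(Rational(1, 25), A), Add(12, u)) = Mul(Add(12, u), Add(Rational(1, 25), A)))
Pow(Function('H')(27, Add(-8, Mul(-1, Function('D')(-2, Add(Function('b')(-4), Mul(-1, 2)))))), 2) = Pow(Add(Rational(12, 25), Mul(12, 27), Mul(Rational(1, 25), Add(-8, Mul(-1, -2))), Mul(27, Add(-8, Mul(-1, -2)))), 2) = Pow(Add(Rational(12, 25), 324, Mul(Rational(1, 25), Add(-8, 2)), Mul(27, Add(-8, 2))), 2) = Pow(Add(Rational(12, 25), 324, Mul(Rational(1, 25), -6), Mul(27, -6)), 2) = Pow(Add(Rational(12, 25), 324, Rational(-6, 25), -162), 2) = Pow(Rational(4056, 25), 2) = Rational(16451136, 625)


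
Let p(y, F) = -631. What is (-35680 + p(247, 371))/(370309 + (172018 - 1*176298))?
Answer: -36311/366029 ≈ -0.099203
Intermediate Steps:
(-35680 + p(247, 371))/(370309 + (172018 - 1*176298)) = (-35680 - 631)/(370309 + (172018 - 1*176298)) = -36311/(370309 + (172018 - 176298)) = -36311/(370309 - 4280) = -36311/366029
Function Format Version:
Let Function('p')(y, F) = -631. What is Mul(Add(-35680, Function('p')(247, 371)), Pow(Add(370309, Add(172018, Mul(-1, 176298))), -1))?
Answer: Rational(-36311, 366029) ≈ -0.099203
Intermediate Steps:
Mul(Add(-35680, Function('p')(247, 371)), Pow(Add(370309, Add(172018, Mul(-1, 176298))), -1)) = Mul(Add(-35680, -631), Pow(Add(370309, Add(172018, Mul(-1, 176298))), -1)) = Mul(-36311, Pow(Add(370309, Add(172018, -176298)), -1)) = Mul(-36311, Pow(Add(370309, -4280), -1)) = Mul(-36311, Pow(366029, -1)) = Mul(-36311, Rational(1, 366029)) = Rational(-36311, 366029)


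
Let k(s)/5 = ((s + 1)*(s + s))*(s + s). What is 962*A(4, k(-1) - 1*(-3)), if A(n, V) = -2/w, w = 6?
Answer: -962/3 ≈ -320.67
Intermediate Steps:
k(s) = 20*s²*(1 + s) (k(s) = 5*(((s + 1)*(s + s))*(s + s)) = 5*(((1 + s)*(2*s))*(2*s)) = 5*((2*s*(1 + s))*(2*s)) = 5*(4*s²*(1 + s)) = 20*s²*(1 + s))
A(n, V) = -⅓ (A(n, V) = -2/6 = -2*⅙ = -⅓)
962*A(4, k(-1) - 1*(-3)) = 962*(-⅓) = -962/3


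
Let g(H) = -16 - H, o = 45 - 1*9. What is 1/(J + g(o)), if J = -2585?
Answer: -1/2637 ≈ -0.00037922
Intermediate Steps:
o = 36 (o = 45 - 9 = 36)
1/(J + g(o)) = 1/(-2585 + (-16 - 1*36)) = 1/(-2585 + (-16 - 36)) = 1/(-2585 - 52) = 1/(-2637) = -1/2637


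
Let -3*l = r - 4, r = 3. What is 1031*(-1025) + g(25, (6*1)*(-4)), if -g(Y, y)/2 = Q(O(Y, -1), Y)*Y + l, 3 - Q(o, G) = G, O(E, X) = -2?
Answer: -3167027/3 ≈ -1.0557e+6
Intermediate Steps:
Q(o, G) = 3 - G
l = ⅓ (l = -(3 - 4)/3 = -⅓*(-1) = ⅓ ≈ 0.33333)
g(Y, y) = -⅔ - 2*Y*(3 - Y) (g(Y, y) = -2*((3 - Y)*Y + ⅓) = -2*(Y*(3 - Y) + ⅓) = -2*(⅓ + Y*(3 - Y)) = -⅔ - 2*Y*(3 - Y))
1031*(-1025) + g(25, (6*1)*(-4)) = 1031*(-1025) + (-⅔ + 2*25*(-3 + 25)) = -1056775 + (-⅔ + 2*25*22) = -1056775 + (-⅔ + 1100) = -1056775 + 3298/3 = -3167027/3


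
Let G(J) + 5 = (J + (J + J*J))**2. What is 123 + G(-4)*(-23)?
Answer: -1234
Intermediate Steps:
G(J) = -5 + (J**2 + 2*J)**2 (G(J) = -5 + (J + (J + J*J))**2 = -5 + (J + (J + J**2))**2 = -5 + (J**2 + 2*J)**2)
123 + G(-4)*(-23) = 123 + (-5 + (-4)**2*(2 - 4)**2)*(-23) = 123 + (-5 + 16*(-2)**2)*(-23) = 123 + (-5 + 16*4)*(-23) = 123 + (-5 + 64)*(-23) = 123 + 59*(-23) = 123 - 1357 = -1234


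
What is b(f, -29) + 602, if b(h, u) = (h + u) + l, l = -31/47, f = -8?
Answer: 26524/47 ≈ 564.34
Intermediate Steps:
l = -31/47 (l = -31*1/47 = -31/47 ≈ -0.65957)
b(h, u) = -31/47 + h + u (b(h, u) = (h + u) - 31/47 = -31/47 + h + u)
b(f, -29) + 602 = (-31/47 - 8 - 29) + 602 = -1770/47 + 602 = 26524/47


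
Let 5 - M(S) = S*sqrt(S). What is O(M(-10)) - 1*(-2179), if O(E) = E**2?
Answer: 1204 + 100*I*sqrt(10) ≈ 1204.0 + 316.23*I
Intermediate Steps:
M(S) = 5 - S**(3/2) (M(S) = 5 - S*sqrt(S) = 5 - S**(3/2))
O(M(-10)) - 1*(-2179) = (5 - (-10)**(3/2))**2 - 1*(-2179) = (5 - (-10)*I*sqrt(10))**2 + 2179 = (5 + 10*I*sqrt(10))**2 + 2179 = 2179 + (5 + 10*I*sqrt(10))**2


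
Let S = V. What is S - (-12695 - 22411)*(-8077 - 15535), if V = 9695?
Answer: -828913177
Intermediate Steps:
S = 9695
S - (-12695 - 22411)*(-8077 - 15535) = 9695 - (-12695 - 22411)*(-8077 - 15535) = 9695 - (-35106)*(-23612) = 9695 - 1*828922872 = 9695 - 828922872 = -828913177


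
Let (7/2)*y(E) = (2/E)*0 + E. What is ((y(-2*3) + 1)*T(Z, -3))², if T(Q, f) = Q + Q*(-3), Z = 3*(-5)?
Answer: 22500/49 ≈ 459.18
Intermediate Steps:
Z = -15
T(Q, f) = -2*Q (T(Q, f) = Q - 3*Q = -2*Q)
y(E) = 2*E/7 (y(E) = 2*((2/E)*0 + E)/7 = 2*(0 + E)/7 = 2*E/7)
((y(-2*3) + 1)*T(Z, -3))² = ((2*(-2*3)/7 + 1)*(-2*(-15)))² = (((2/7)*(-6) + 1)*30)² = ((-12/7 + 1)*30)² = (-5/7*30)² = (-150/7)² = 22500/49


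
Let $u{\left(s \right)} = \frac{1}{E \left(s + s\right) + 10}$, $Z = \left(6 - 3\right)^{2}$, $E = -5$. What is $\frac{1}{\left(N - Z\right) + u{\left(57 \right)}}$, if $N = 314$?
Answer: $\frac{560}{170799} \approx 0.0032787$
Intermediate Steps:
$Z = 9$ ($Z = 3^{2} = 9$)
$u{\left(s \right)} = \frac{1}{10 - 10 s}$ ($u{\left(s \right)} = \frac{1}{- 5 \left(s + s\right) + 10} = \frac{1}{- 5 \cdot 2 s + 10} = \frac{1}{- 10 s + 10} = \frac{1}{10 - 10 s}$)
$\frac{1}{\left(N - Z\right) + u{\left(57 \right)}} = \frac{1}{\left(314 - 9\right) - \frac{1}{-10 + 10 \cdot 57}} = \frac{1}{\left(314 - 9\right) - \frac{1}{-10 + 570}} = \frac{1}{305 - \frac{1}{560}} = \frac{1}{\frac{170799}{560}} = \frac{560}{170799}$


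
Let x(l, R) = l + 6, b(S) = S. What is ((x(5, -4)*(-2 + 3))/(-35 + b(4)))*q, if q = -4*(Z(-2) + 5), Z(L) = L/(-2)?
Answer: 264/31 ≈ 8.5161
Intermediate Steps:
Z(L) = -L/2 (Z(L) = L*(-½) = -L/2)
x(l, R) = 6 + l
q = -24 (q = -4*(-½*(-2) + 5) = -4*(1 + 5) = -4*6 = -24)
((x(5, -4)*(-2 + 3))/(-35 + b(4)))*q = (((6 + 5)*(-2 + 3))/(-35 + 4))*(-24) = ((11*1)/(-31))*(-24) = (11*(-1/31))*(-24) = -11/31*(-24) = 264/31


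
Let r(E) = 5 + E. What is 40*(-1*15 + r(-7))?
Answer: -680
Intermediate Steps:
40*(-1*15 + r(-7)) = 40*(-1*15 + (5 - 7)) = 40*(-15 - 2) = 40*(-17) = -680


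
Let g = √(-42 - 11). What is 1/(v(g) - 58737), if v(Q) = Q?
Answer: -58737/3450035222 - I*√53/3450035222 ≈ -1.7025e-5 - 2.1102e-9*I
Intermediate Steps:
g = I*√53 (g = √(-53) = I*√53 ≈ 7.2801*I)
1/(v(g) - 58737) = 1/(I*√53 - 58737) = 1/(-58737 + I*√53)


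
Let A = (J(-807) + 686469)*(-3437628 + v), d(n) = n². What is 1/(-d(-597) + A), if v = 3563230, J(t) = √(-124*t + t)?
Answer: 28740507643/2478049816756064885199 - 125602*√11029/2478049816756064885199 ≈ 1.1593e-11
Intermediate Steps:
J(t) = √123*√(-t) (J(t) = √(-123*t) = √123*√(-t))
A = 86221879338 + 376806*√11029 (A = (√123*√(-1*(-807)) + 686469)*(-3437628 + 3563230) = (√123*√807 + 686469)*125602 = (3*√11029 + 686469)*125602 = (686469 + 3*√11029)*125602 = 86221879338 + 376806*√11029 ≈ 8.6261e+10)
1/(-d(-597) + A) = 1/(-1*(-597)² + (86221879338 + 376806*√11029)) = 1/(-1*356409 + (86221879338 + 376806*√11029)) = 1/(-356409 + (86221879338 + 376806*√11029)) = 1/(86221522929 + 376806*√11029)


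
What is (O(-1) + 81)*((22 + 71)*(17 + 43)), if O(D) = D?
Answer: 446400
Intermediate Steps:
(O(-1) + 81)*((22 + 71)*(17 + 43)) = (-1 + 81)*((22 + 71)*(17 + 43)) = 80*(93*60) = 80*5580 = 446400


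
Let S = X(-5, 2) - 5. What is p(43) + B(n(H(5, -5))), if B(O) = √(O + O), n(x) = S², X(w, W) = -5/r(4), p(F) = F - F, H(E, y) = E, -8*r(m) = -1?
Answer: 45*√2 ≈ 63.640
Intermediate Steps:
r(m) = ⅛ (r(m) = -⅛*(-1) = ⅛)
p(F) = 0
X(w, W) = -40 (X(w, W) = -5/⅛ = -5*8 = -40)
S = -45 (S = -40 - 5 = -45)
n(x) = 2025 (n(x) = (-45)² = 2025)
B(O) = √2*√O (B(O) = √(2*O) = √2*√O)
p(43) + B(n(H(5, -5))) = 0 + √2*√2025 = 0 + √2*45 = 0 + 45*√2 = 45*√2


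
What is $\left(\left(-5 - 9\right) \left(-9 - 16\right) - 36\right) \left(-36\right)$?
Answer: $-11304$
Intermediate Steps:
$\left(\left(-5 - 9\right) \left(-9 - 16\right) - 36\right) \left(-36\right) = \left(\left(-14\right) \left(-25\right) - 36\right) \left(-36\right) = \left(350 - 36\right) \left(-36\right) = 314 \left(-36\right) = -11304$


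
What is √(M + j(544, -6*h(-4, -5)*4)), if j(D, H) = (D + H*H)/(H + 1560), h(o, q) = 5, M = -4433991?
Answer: 2*I*√249411410/15 ≈ 2105.7*I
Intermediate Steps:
j(D, H) = (D + H²)/(1560 + H)
√(M + j(544, -6*h(-4, -5)*4)) = √(-4433991 + (544 + (-6*5*4)²)/(1560 - 6*5*4)) = √(-4433991 + (544 + (-30*4)²)/(1560 - 30*4)) = √(-4433991 + (544 + (-120)²)/(1560 - 120)) = √(-4433991 + (544 + 14400)/1440) = √(-4433991 + (1/1440)*14944) = √(-4433991 + 467/45) = √(-199529128/45) = 2*I*√249411410/15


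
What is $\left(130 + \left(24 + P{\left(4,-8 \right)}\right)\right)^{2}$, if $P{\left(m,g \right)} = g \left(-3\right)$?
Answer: $31684$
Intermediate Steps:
$P{\left(m,g \right)} = - 3 g$
$\left(130 + \left(24 + P{\left(4,-8 \right)}\right)\right)^{2} = \left(130 + \left(24 - -24\right)\right)^{2} = \left(130 + \left(24 + 24\right)\right)^{2} = \left(130 + 48\right)^{2} = 178^{2} = 31684$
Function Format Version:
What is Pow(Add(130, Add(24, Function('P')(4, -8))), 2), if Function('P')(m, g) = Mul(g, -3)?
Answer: 31684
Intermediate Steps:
Function('P')(m, g) = Mul(-3, g)
Pow(Add(130, Add(24, Function('P')(4, -8))), 2) = Pow(Add(130, Add(24, Mul(-3, -8))), 2) = Pow(Add(130, Add(24, 24)), 2) = Pow(Add(130, 48), 2) = Pow(178, 2) = 31684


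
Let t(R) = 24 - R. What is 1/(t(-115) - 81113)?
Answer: -1/80974 ≈ -1.2350e-5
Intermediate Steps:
1/(t(-115) - 81113) = 1/((24 - 1*(-115)) - 81113) = 1/((24 + 115) - 81113) = 1/(139 - 81113) = 1/(-80974) = -1/80974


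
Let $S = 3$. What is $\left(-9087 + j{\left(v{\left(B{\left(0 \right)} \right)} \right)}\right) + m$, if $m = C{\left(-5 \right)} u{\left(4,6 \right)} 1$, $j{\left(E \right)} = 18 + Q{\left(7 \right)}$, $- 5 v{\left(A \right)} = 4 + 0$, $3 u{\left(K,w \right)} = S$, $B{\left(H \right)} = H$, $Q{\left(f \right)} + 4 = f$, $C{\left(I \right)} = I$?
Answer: $-9071$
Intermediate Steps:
$Q{\left(f \right)} = -4 + f$
$u{\left(K,w \right)} = 1$ ($u{\left(K,w \right)} = \frac{1}{3} \cdot 3 = 1$)
$v{\left(A \right)} = - \frac{4}{5}$ ($v{\left(A \right)} = - \frac{4 + 0}{5} = \left(- \frac{1}{5}\right) 4 = - \frac{4}{5}$)
$j{\left(E \right)} = 21$ ($j{\left(E \right)} = 18 + \left(-4 + 7\right) = 18 + 3 = 21$)
$m = -5$ ($m = \left(-5\right) 1 \cdot 1 = \left(-5\right) 1 = -5$)
$\left(-9087 + j{\left(v{\left(B{\left(0 \right)} \right)} \right)}\right) + m = \left(-9087 + 21\right) - 5 = -9066 - 5 = -9071$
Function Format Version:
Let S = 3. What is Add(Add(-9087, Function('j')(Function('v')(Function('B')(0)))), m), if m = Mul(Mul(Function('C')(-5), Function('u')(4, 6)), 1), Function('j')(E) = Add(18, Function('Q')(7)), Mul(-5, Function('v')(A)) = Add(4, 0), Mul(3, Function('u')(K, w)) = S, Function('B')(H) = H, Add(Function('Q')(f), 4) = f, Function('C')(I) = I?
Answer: -9071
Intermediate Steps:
Function('Q')(f) = Add(-4, f)
Function('u')(K, w) = 1 (Function('u')(K, w) = Mul(Rational(1, 3), 3) = 1)
Function('v')(A) = Rational(-4, 5) (Function('v')(A) = Mul(Rational(-1, 5), Add(4, 0)) = Mul(Rational(-1, 5), 4) = Rational(-4, 5))
Function('j')(E) = 21 (Function('j')(E) = Add(18, Add(-4, 7)) = Add(18, 3) = 21)
m = -5 (m = Mul(Mul(-5, 1), 1) = Mul(-5, 1) = -5)
Add(Add(-9087, Function('j')(Function('v')(Function('B')(0)))), m) = Add(Add(-9087, 21), -5) = Add(-9066, -5) = -9071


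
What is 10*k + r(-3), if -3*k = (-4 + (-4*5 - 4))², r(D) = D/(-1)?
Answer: -7831/3 ≈ -2610.3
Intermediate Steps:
r(D) = -D (r(D) = D*(-1) = -D)
k = -784/3 (k = -(-4 + (-4*5 - 4))²/3 = -(-4 + (-20 - 4))²/3 = -(-4 - 24)²/3 = -⅓*(-28)² = -⅓*784 = -784/3 ≈ -261.33)
10*k + r(-3) = 10*(-784/3) - 1*(-3) = -7840/3 + 3 = -7831/3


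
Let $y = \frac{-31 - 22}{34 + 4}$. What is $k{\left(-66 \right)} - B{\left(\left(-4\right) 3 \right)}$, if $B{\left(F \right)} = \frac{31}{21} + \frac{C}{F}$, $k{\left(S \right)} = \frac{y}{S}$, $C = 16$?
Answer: $- \frac{2137}{17556} \approx -0.12172$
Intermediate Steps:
$y = - \frac{53}{38} \approx -1.3947$
$k{\left(S \right)} = - \frac{53}{38 S}$
$B{\left(F \right)} = \frac{31}{21} + \frac{16}{F}$
$k{\left(-66 \right)} - B{\left(\left(-4\right) 3 \right)} = - \frac{53}{38 \left(-66\right)} - \left(\frac{31}{21} + \frac{16}{\left(-4\right) 3}\right) = \left(- \frac{53}{38}\right) \left(- \frac{1}{66}\right) - \left(\frac{31}{21} + \frac{16}{-12}\right) = \frac{53}{2508} - \left(\frac{31}{21} + 16 \left(- \frac{1}{12}\right)\right) = \frac{53}{2508} - \left(\frac{31}{21} - \frac{4}{3}\right) = \frac{53}{2508} - \frac{1}{7} = - \frac{2137}{17556}$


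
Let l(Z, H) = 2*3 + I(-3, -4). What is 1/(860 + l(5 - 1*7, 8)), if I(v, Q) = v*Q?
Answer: 1/878 ≈ 0.0011390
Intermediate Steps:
I(v, Q) = Q*v
l(Z, H) = 18 (l(Z, H) = 2*3 - 4*(-3) = 6 + 12 = 18)
1/(860 + l(5 - 1*7, 8)) = 1/(860 + 18) = 1/878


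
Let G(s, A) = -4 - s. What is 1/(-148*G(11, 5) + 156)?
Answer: 1/2376 ≈ 0.00042088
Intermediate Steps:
1/(-148*G(11, 5) + 156) = 1/(-148*(-4 - 1*11) + 156) = 1/(-148*(-4 - 11) + 156) = 1/(-148*(-15) + 156) = 1/(2220 + 156) = 1/2376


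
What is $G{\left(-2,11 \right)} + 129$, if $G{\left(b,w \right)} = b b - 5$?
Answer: $128$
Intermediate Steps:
$G{\left(b,w \right)} = -5 + b^{2}$ ($G{\left(b,w \right)} = b^{2} - 5 = -5 + b^{2}$)
$G{\left(-2,11 \right)} + 129 = \left(-5 + \left(-2\right)^{2}\right) + 129 = \left(-5 + 4\right) + 129 = -1 + 129 = 128$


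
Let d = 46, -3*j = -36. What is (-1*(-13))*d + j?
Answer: 610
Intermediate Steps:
j = 12 (j = -⅓*(-36) = 12)
(-1*(-13))*d + j = -1*(-13)*46 + 12 = 13*46 + 12 = 598 + 12 = 610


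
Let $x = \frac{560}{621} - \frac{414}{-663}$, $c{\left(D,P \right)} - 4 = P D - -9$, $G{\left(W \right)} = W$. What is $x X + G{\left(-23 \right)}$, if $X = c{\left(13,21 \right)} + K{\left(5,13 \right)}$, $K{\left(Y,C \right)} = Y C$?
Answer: $\frac{200465}{391} \approx 512.7$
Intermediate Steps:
$K{\left(Y,C \right)} = C Y$
$c{\left(D,P \right)} = 13 + D P$ ($c{\left(D,P \right)} = 4 + \left(P D - -9\right) = 4 + \left(D P + 9\right) = 4 + \left(9 + D P\right) = 13 + D P$)
$X = 351$ ($X = \left(13 + 13 \cdot 21\right) + 13 \cdot 5 = \left(13 + 273\right) + 65 = 286 + 65 = 351$)
$x = \frac{209458}{137241}$ ($x = 560 \cdot \frac{1}{621} - - \frac{138}{221} = \frac{560}{621} + \frac{138}{221} = \frac{209458}{137241} \approx 1.5262$)
$x X + G{\left(-23 \right)} = \frac{209458}{137241} \cdot 351 - 23 = \frac{209458}{391} - 23 = \frac{200465}{391}$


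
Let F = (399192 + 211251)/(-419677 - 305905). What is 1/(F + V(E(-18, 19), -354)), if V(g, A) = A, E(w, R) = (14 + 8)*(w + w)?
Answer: -725582/257466471 ≈ -0.0028182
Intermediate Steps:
E(w, R) = 44*w (E(w, R) = 22*(2*w) = 44*w)
F = -610443/725582 (F = 610443/(-725582) = 610443*(-1/725582) = -610443/725582 ≈ -0.84132)
1/(F + V(E(-18, 19), -354)) = 1/(-610443/725582 - 354) = 1/(-257466471/725582) = -725582/257466471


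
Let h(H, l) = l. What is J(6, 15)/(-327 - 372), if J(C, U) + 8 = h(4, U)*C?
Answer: -82/699 ≈ -0.11731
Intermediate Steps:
J(C, U) = -8 + C*U (J(C, U) = -8 + U*C = -8 + C*U)
J(6, 15)/(-327 - 372) = (-8 + 6*15)/(-327 - 372) = (-8 + 90)/(-699) = 82*(-1/699) = -82/699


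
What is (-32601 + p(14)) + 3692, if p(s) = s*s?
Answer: -28713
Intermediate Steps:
p(s) = s²
(-32601 + p(14)) + 3692 = (-32601 + 14²) + 3692 = (-32601 + 196) + 3692 = -32405 + 3692 = -28713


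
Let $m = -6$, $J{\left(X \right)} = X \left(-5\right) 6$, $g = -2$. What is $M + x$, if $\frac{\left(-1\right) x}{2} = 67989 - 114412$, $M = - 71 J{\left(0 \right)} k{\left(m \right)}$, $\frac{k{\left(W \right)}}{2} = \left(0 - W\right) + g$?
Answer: $92846$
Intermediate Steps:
$J{\left(X \right)} = - 30 X$ ($J{\left(X \right)} = - 5 X 6 = - 30 X$)
$k{\left(W \right)} = -4 - 2 W$ ($k{\left(W \right)} = 2 \left(\left(0 - W\right) - 2\right) = 2 \left(- W - 2\right) = 2 \left(-2 - W\right) = -4 - 2 W$)
$M = 0$ ($M = - 71 \left(\left(-30\right) 0\right) \left(-4 - -12\right) = \left(-71\right) 0 \left(-4 + 12\right) = 0 \cdot 8 = 0$)
$x = 92846$ ($x = - 2 \left(67989 - 114412\right) = \left(-2\right) \left(-46423\right) = 92846$)
$M + x = 0 + 92846 = 92846$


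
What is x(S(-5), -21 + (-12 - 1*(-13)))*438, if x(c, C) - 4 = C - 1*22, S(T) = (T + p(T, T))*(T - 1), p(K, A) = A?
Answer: -16644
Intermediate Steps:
S(T) = 2*T*(-1 + T) (S(T) = (T + T)*(T - 1) = (2*T)*(-1 + T) = 2*T*(-1 + T))
x(c, C) = -18 + C (x(c, C) = 4 + (C - 1*22) = 4 + (C - 22) = 4 + (-22 + C) = -18 + C)
x(S(-5), -21 + (-12 - 1*(-13)))*438 = (-18 + (-21 + (-12 - 1*(-13))))*438 = (-18 + (-21 + (-12 + 13)))*438 = (-18 + (-21 + 1))*438 = (-18 - 20)*438 = -38*438 = -16644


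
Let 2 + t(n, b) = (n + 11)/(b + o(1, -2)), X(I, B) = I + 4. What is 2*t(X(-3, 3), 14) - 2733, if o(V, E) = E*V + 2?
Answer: -19147/7 ≈ -2735.3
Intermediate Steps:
X(I, B) = 4 + I
o(V, E) = 2 + E*V
t(n, b) = -2 + (11 + n)/b (t(n, b) = -2 + (n + 11)/(b + (2 - 2*1)) = -2 + (11 + n)/(b + (2 - 2)) = -2 + (11 + n)/(b + 0) = -2 + (11 + n)/b)
2*t(X(-3, 3), 14) - 2733 = 2*((11 + (4 - 3) - 2*14)/14) - 2733 = 2*((11 + 1 - 28)/14) - 2733 = 2*((1/14)*(-16)) - 2733 = 2*(-8/7) - 2733 = -16/7 - 2733 = -19147/7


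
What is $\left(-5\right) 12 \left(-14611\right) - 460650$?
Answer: $416010$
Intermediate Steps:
$\left(-5\right) 12 \left(-14611\right) - 460650 = \left(-60\right) \left(-14611\right) - 460650 = 876660 - 460650 = 416010$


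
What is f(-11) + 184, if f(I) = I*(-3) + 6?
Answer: 223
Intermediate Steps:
f(I) = 6 - 3*I (f(I) = -3*I + 6 = 6 - 3*I)
f(-11) + 184 = (6 - 3*(-11)) + 184 = (6 + 33) + 184 = 39 + 184 = 223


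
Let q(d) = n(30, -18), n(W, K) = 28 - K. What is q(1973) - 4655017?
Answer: -4654971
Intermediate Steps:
q(d) = 46 (q(d) = 28 - 1*(-18) = 28 + 18 = 46)
q(1973) - 4655017 = 46 - 4655017 = -4654971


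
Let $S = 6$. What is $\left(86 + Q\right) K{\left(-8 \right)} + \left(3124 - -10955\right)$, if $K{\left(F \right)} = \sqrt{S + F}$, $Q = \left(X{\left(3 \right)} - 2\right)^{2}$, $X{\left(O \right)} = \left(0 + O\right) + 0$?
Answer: $14079 + 87 i \sqrt{2} \approx 14079.0 + 123.04 i$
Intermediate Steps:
$X{\left(O \right)} = O$ ($X{\left(O \right)} = O + 0 = O$)
$Q = 1$ ($Q = \left(3 - 2\right)^{2} = 1^{2} = 1$)
$K{\left(F \right)} = \sqrt{6 + F}$
$\left(86 + Q\right) K{\left(-8 \right)} + \left(3124 - -10955\right) = \left(86 + 1\right) \sqrt{6 - 8} + \left(3124 - -10955\right) = 87 \sqrt{-2} + \left(3124 + 10955\right) = 87 i \sqrt{2} + 14079 = 14079 + 87 i \sqrt{2}$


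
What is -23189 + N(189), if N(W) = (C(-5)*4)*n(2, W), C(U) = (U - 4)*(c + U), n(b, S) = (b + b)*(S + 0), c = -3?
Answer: 194539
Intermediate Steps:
n(b, S) = 2*S*b (n(b, S) = (2*b)*S = 2*S*b)
C(U) = (-4 + U)*(-3 + U) (C(U) = (U - 4)*(-3 + U) = (-4 + U)*(-3 + U))
N(W) = 1152*W (N(W) = ((12 + (-5)² - 7*(-5))*4)*(2*W*2) = ((12 + 25 + 35)*4)*(4*W) = (72*4)*(4*W) = 288*(4*W) = 1152*W)
-23189 + N(189) = -23189 + 1152*189 = -23189 + 217728 = 194539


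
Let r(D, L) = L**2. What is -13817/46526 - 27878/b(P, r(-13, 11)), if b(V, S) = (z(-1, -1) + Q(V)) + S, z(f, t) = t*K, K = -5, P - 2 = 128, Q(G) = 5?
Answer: -1298861855/6094906 ≈ -213.11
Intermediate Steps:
P = 130 (P = 2 + 128 = 130)
z(f, t) = -5*t (z(f, t) = t*(-5) = -5*t)
b(V, S) = 10 + S (b(V, S) = (-5*(-1) + 5) + S = (5 + 5) + S = 10 + S)
-13817/46526 - 27878/b(P, r(-13, 11)) = -13817/46526 - 27878/(10 + 11**2) = -13817*1/46526 - 27878/(10 + 121) = -13817/46526 - 27878/131 = -1298861855/6094906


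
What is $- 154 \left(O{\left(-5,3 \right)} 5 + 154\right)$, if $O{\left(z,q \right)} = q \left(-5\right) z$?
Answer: $-81466$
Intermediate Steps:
$O{\left(z,q \right)} = - 5 q z$
$- 154 \left(O{\left(-5,3 \right)} 5 + 154\right) = - 154 \left(\left(-5\right) 3 \left(-5\right) 5 + 154\right) = - 154 \left(75 \cdot 5 + 154\right) = - 154 \left(375 + 154\right) = \left(-154\right) 529 = -81466$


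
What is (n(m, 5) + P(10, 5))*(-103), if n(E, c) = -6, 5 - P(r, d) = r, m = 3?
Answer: 1133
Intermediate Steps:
P(r, d) = 5 - r
(n(m, 5) + P(10, 5))*(-103) = (-6 + (5 - 1*10))*(-103) = (-6 + (5 - 10))*(-103) = (-6 - 5)*(-103) = -11*(-103) = 1133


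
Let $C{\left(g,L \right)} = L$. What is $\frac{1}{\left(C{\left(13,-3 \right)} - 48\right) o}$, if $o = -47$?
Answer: $\frac{1}{2397} \approx 0.00041719$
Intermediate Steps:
$\frac{1}{\left(C{\left(13,-3 \right)} - 48\right) o} = \frac{1}{\left(-3 - 48\right) \left(-47\right)} = \frac{1}{\left(-51\right) \left(-47\right)} = \frac{1}{2397}$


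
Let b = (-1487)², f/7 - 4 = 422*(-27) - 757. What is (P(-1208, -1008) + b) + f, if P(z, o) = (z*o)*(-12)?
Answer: -12485828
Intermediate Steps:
P(z, o) = -12*o*z (P(z, o) = (o*z)*(-12) = -12*o*z)
f = -85029 (f = 28 + 7*(422*(-27) - 757) = 28 + 7*(-11394 - 757) = 28 + 7*(-12151) = 28 - 85057 = -85029)
b = 2211169
(P(-1208, -1008) + b) + f = (-12*(-1008)*(-1208) + 2211169) - 85029 = (-14611968 + 2211169) - 85029 = -12400799 - 85029 = -12485828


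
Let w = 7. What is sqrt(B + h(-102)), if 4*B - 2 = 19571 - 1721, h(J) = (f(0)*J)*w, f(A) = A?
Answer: sqrt(4463) ≈ 66.806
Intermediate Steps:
h(J) = 0 (h(J) = (0*J)*7 = 0*7 = 0)
B = 4463 (B = 1/2 + (19571 - 1721)/4 = 1/2 + (1/4)*17850 = 1/2 + 8925/2 = 4463)
sqrt(B + h(-102)) = sqrt(4463 + 0) = sqrt(4463)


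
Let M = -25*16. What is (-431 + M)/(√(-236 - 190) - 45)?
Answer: 12465/817 + 277*I*√426/817 ≈ 15.257 + 6.9978*I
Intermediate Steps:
M = -400
(-431 + M)/(√(-236 - 190) - 45) = (-431 - 400)/(√(-236 - 190) - 45) = -831/(√(-426) - 45) = -831/(I*√426 - 45) = -831/(-45 + I*√426)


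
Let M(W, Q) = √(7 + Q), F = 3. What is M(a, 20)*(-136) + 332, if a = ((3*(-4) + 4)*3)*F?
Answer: 332 - 408*√3 ≈ -374.68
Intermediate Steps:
a = -72 (a = ((3*(-4) + 4)*3)*3 = ((-12 + 4)*3)*3 = -8*3*3 = -24*3 = -72)
M(a, 20)*(-136) + 332 = √(7 + 20)*(-136) + 332 = √27*(-136) + 332 = (3*√3)*(-136) + 332 = -408*√3 + 332 = 332 - 408*√3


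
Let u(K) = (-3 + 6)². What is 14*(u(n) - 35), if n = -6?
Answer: -364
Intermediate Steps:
u(K) = 9 (u(K) = 3² = 9)
14*(u(n) - 35) = 14*(9 - 35) = 14*(-26) = -364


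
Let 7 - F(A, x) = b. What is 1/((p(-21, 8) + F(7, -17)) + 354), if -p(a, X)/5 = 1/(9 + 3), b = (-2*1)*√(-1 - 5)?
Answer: 51924/18726385 - 288*I*√6/18726385 ≈ 0.0027728 - 3.7672e-5*I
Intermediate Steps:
b = -2*I*√6 ≈ -4.899*I
F(A, x) = 7 + 2*I*√6 (F(A, x) = 7 - (-2)*I*√6 = 7 + 2*I*√6)
p(a, X) = -5/12 (p(a, X) = -5/(9 + 3) = -5/12)
1/((p(-21, 8) + F(7, -17)) + 354) = 1/((-5/12 + (7 + 2*I*√6)) + 354) = 1/((79/12 + 2*I*√6) + 354) = 1/(4327/12 + 2*I*√6)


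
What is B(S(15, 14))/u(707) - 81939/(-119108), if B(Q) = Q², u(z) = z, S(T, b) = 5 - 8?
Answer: 5363895/7655396 ≈ 0.70067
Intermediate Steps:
S(T, b) = -3
B(S(15, 14))/u(707) - 81939/(-119108) = (-3)²/707 - 81939/(-119108) = 9*(1/707) - 81939*(-1/119108) = 9/707 + 7449/10828 = 5363895/7655396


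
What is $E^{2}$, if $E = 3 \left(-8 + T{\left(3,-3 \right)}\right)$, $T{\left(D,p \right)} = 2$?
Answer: $324$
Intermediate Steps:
$E = -18$ ($E = 3 \left(-8 + 2\right) = 3 \left(-6\right) = -18$)
$E^{2} = \left(-18\right)^{2} = 324$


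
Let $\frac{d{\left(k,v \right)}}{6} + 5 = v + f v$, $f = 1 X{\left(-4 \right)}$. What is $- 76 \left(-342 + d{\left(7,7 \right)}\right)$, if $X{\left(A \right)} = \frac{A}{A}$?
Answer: $21888$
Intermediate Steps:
$X{\left(A \right)} = 1$
$f = 1$ ($f = 1 \cdot 1 = 1$)
$d{\left(k,v \right)} = -30 + 12 v$ ($d{\left(k,v \right)} = -30 + 6 \left(v + 1 v\right) = -30 + 6 \left(v + v\right) = -30 + 6 \cdot 2 v = -30 + 12 v$)
$- 76 \left(-342 + d{\left(7,7 \right)}\right) = - 76 \left(-342 + \left(-30 + 12 \cdot 7\right)\right) = - 76 \left(-342 + \left(-30 + 84\right)\right) = - 76 \left(-342 + 54\right) = \left(-76\right) \left(-288\right) = 21888$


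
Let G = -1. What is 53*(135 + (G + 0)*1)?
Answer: 7102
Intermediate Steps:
53*(135 + (G + 0)*1) = 53*(135 + (-1 + 0)*1) = 53*(135 - 1*1) = 53*(135 - 1) = 53*134 = 7102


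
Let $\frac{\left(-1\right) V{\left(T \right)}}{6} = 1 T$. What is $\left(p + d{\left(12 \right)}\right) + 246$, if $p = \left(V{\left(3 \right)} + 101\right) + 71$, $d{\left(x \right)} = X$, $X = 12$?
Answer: $412$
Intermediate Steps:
$V{\left(T \right)} = - 6 T$ ($V{\left(T \right)} = - 6 \cdot 1 T = - 6 T$)
$d{\left(x \right)} = 12$
$p = 154$ ($p = \left(\left(-6\right) 3 + 101\right) + 71 = \left(-18 + 101\right) + 71 = 83 + 71 = 154$)
$\left(p + d{\left(12 \right)}\right) + 246 = \left(154 + 12\right) + 246 = 166 + 246 = 412$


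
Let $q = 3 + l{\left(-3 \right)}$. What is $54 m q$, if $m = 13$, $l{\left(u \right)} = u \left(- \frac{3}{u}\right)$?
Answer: $0$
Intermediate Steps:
$l{\left(u \right)} = -3$
$q = 0$ ($q = 3 - 3 = 0$)
$54 m q = 54 \cdot 13 \cdot 0 = 702 \cdot 0 = 0$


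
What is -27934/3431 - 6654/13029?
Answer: -128927320/14900833 ≈ -8.6524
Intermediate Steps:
-27934/3431 - 6654/13029 = -27934*1/3431 - 6654*1/13029 = -27934/3431 - 2218/4343 = -128927320/14900833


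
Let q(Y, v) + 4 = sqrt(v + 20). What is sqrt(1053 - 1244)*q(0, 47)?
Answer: I*sqrt(191)*(-4 + sqrt(67)) ≈ 57.843*I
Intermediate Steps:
q(Y, v) = -4 + sqrt(20 + v) (q(Y, v) = -4 + sqrt(v + 20) = -4 + sqrt(20 + v))
sqrt(1053 - 1244)*q(0, 47) = sqrt(1053 - 1244)*(-4 + sqrt(20 + 47)) = sqrt(-191)*(-4 + sqrt(67)) = (I*sqrt(191))*(-4 + sqrt(67)) = I*sqrt(191)*(-4 + sqrt(67))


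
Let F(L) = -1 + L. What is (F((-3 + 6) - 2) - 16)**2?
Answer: 256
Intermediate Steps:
(F((-3 + 6) - 2) - 16)**2 = ((-1 + ((-3 + 6) - 2)) - 16)**2 = ((-1 + (3 - 2)) - 16)**2 = ((-1 + 1) - 16)**2 = (0 - 16)**2 = (-16)**2 = 256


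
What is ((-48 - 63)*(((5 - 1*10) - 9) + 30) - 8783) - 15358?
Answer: -25917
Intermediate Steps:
((-48 - 63)*(((5 - 1*10) - 9) + 30) - 8783) - 15358 = (-111*(((5 - 10) - 9) + 30) - 8783) - 15358 = (-111*((-5 - 9) + 30) - 8783) - 15358 = (-111*(-14 + 30) - 8783) - 15358 = (-111*16 - 8783) - 15358 = (-1776 - 8783) - 15358 = -10559 - 15358 = -25917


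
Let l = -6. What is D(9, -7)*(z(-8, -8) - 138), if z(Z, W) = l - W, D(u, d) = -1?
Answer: 136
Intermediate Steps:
z(Z, W) = -6 - W
D(9, -7)*(z(-8, -8) - 138) = -((-6 - 1*(-8)) - 138) = -((-6 + 8) - 138) = -(2 - 138) = -1*(-136) = 136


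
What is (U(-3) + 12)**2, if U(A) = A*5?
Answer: 9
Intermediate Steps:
U(A) = 5*A
(U(-3) + 12)**2 = (5*(-3) + 12)**2 = (-15 + 12)**2 = (-3)**2 = 9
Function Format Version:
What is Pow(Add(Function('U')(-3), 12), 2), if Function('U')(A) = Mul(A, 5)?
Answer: 9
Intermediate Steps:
Function('U')(A) = Mul(5, A)
Pow(Add(Function('U')(-3), 12), 2) = Pow(Add(Mul(5, -3), 12), 2) = Pow(Add(-15, 12), 2) = Pow(-3, 2) = 9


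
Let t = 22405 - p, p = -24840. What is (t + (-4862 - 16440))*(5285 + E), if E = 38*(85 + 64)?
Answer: 283998021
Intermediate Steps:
E = 5662 (E = 38*149 = 5662)
t = 47245 (t = 22405 - 1*(-24840) = 22405 + 24840 = 47245)
(t + (-4862 - 16440))*(5285 + E) = (47245 + (-4862 - 16440))*(5285 + 5662) = (47245 - 21302)*10947 = 25943*10947 = 283998021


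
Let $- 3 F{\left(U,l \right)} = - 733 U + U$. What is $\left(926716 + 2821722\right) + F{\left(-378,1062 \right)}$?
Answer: $3656206$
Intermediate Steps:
$F{\left(U,l \right)} = 244 U$ ($F{\left(U,l \right)} = - \frac{- 733 U + U}{3} = - \frac{\left(-732\right) U}{3} = 244 U$)
$\left(926716 + 2821722\right) + F{\left(-378,1062 \right)} = \left(926716 + 2821722\right) + 244 \left(-378\right) = 3748438 - 92232 = 3656206$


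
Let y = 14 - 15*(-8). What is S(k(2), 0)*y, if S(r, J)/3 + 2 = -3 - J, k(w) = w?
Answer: -2010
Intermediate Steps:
S(r, J) = -15 - 3*J (S(r, J) = -6 + 3*(-3 - J) = -6 + (-9 - 3*J) = -15 - 3*J)
y = 134 (y = 14 + 120 = 134)
S(k(2), 0)*y = (-15 - 3*0)*134 = (-15 + 0)*134 = -15*134 = -2010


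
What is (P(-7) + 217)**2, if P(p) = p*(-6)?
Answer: 67081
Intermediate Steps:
P(p) = -6*p
(P(-7) + 217)**2 = (-6*(-7) + 217)**2 = (42 + 217)**2 = 259**2 = 67081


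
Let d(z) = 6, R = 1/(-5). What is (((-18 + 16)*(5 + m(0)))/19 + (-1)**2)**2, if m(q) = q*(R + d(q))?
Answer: 81/361 ≈ 0.22438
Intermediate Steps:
R = -1/5 ≈ -0.20000
m(q) = 29*q/5 (m(q) = q*(-1/5 + 6) = q*(29/5) = 29*q/5)
(((-18 + 16)*(5 + m(0)))/19 + (-1)**2)**2 = (((-18 + 16)*(5 + (29/5)*0))/19 + (-1)**2)**2 = (-2*(5 + 0)*(1/19) + 1)**2 = (-2*5*(1/19) + 1)**2 = (-10*1/19 + 1)**2 = (-10/19 + 1)**2 = (9/19)**2 = 81/361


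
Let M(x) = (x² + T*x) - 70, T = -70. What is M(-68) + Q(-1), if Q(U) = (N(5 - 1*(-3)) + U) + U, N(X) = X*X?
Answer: 9376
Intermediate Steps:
N(X) = X²
Q(U) = 64 + 2*U (Q(U) = ((5 - 1*(-3))² + U) + U = ((5 + 3)² + U) + U = (8² + U) + U = (64 + U) + U = 64 + 2*U)
M(x) = -70 + x² - 70*x (M(x) = (x² - 70*x) - 70 = -70 + x² - 70*x)
M(-68) + Q(-1) = (-70 + (-68)² - 70*(-68)) + (64 + 2*(-1)) = (-70 + 4624 + 4760) + (64 - 2) = 9314 + 62 = 9376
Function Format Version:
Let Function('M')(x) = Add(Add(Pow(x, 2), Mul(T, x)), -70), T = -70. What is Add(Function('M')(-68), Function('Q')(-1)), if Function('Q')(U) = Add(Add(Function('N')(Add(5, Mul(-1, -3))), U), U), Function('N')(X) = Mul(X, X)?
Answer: 9376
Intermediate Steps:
Function('N')(X) = Pow(X, 2)
Function('Q')(U) = Add(64, Mul(2, U)) (Function('Q')(U) = Add(Add(Pow(Add(5, Mul(-1, -3)), 2), U), U) = Add(Add(Pow(Add(5, 3), 2), U), U) = Add(Add(Pow(8, 2), U), U) = Add(Add(64, U), U) = Add(64, Mul(2, U)))
Function('M')(x) = Add(-70, Pow(x, 2), Mul(-70, x)) (Function('M')(x) = Add(Add(Pow(x, 2), Mul(-70, x)), -70) = Add(-70, Pow(x, 2), Mul(-70, x)))
Add(Function('M')(-68), Function('Q')(-1)) = Add(Add(-70, Pow(-68, 2), Mul(-70, -68)), Add(64, Mul(2, -1))) = Add(Add(-70, 4624, 4760), Add(64, -2)) = Add(9314, 62) = 9376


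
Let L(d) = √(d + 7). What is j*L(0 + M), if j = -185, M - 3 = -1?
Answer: -555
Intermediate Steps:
M = 2 (M = 3 - 1 = 2)
L(d) = √(7 + d)
j*L(0 + M) = -185*√(7 + (0 + 2)) = -185*√(7 + 2) = -185*√9 = -185*3 = -555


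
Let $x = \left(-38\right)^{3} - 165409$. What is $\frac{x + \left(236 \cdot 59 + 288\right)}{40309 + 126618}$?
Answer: $- \frac{206069}{166927} \approx -1.2345$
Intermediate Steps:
$x = -220281$ ($x = -54872 - 165409 = -220281$)
$\frac{x + \left(236 \cdot 59 + 288\right)}{40309 + 126618} = \frac{-220281 + \left(236 \cdot 59 + 288\right)}{40309 + 126618} = \frac{-220281 + \left(13924 + 288\right)}{166927} = \left(-220281 + 14212\right) \frac{1}{166927} = \left(-206069\right) \frac{1}{166927} = - \frac{206069}{166927}$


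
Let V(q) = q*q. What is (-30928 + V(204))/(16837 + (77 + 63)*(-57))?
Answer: 10688/8857 ≈ 1.2067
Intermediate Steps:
V(q) = q²
(-30928 + V(204))/(16837 + (77 + 63)*(-57)) = (-30928 + 204²)/(16837 + (77 + 63)*(-57)) = (-30928 + 41616)/(16837 + 140*(-57)) = 10688/(16837 - 7980) = 10688/8857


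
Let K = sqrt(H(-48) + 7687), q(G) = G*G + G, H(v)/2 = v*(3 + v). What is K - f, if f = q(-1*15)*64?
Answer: -13440 + sqrt(12007) ≈ -13330.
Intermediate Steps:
H(v) = 2*v*(3 + v) (H(v) = 2*(v*(3 + v)) = 2*v*(3 + v))
q(G) = G + G**2 (q(G) = G**2 + G = G + G**2)
f = 13440 (f = ((-1*15)*(1 - 1*15))*64 = -15*(1 - 15)*64 = -15*(-14)*64 = 210*64 = 13440)
K = sqrt(12007) (K = sqrt(2*(-48)*(3 - 48) + 7687) = sqrt(2*(-48)*(-45) + 7687) = sqrt(4320 + 7687) = sqrt(12007) ≈ 109.58)
K - f = sqrt(12007) - 1*13440 = sqrt(12007) - 13440 = -13440 + sqrt(12007)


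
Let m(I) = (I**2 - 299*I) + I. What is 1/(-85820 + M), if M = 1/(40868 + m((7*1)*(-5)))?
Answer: -52523/4507523859 ≈ -1.1652e-5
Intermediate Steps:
m(I) = I**2 - 298*I
M = 1/52523 (M = 1/(40868 + ((7*1)*(-5))*(-298 + (7*1)*(-5))) = 1/(40868 + (7*(-5))*(-298 + 7*(-5))) = 1/(40868 - 35*(-298 - 35)) = 1/(40868 - 35*(-333)) = 1/(40868 + 11655) = 1/52523 ≈ 1.9039e-5)
1/(-85820 + M) = 1/(-85820 + 1/52523) = 1/(-4507523859/52523) = -52523/4507523859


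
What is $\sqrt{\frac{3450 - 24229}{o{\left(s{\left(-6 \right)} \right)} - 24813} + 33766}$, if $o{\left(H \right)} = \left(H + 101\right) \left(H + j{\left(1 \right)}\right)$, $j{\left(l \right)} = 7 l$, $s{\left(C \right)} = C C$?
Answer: $\frac{1829 \sqrt{3614102}}{18922} \approx 183.76$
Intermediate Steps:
$s{\left(C \right)} = C^{2}$
$o{\left(H \right)} = \left(7 + H\right) \left(101 + H\right)$ ($o{\left(H \right)} = \left(H + 101\right) \left(H + 7 \cdot 1\right) = \left(101 + H\right) \left(H + 7\right) = \left(101 + H\right) \left(7 + H\right) = \left(7 + H\right) \left(101 + H\right)$)
$\sqrt{\frac{3450 - 24229}{o{\left(s{\left(-6 \right)} \right)} - 24813} + 33766} = \sqrt{\frac{3450 - 24229}{\left(707 + \left(\left(-6\right)^{2}\right)^{2} + 108 \left(-6\right)^{2}\right) - 24813} + 33766} = \sqrt{- \frac{20779}{\left(707 + 36^{2} + 108 \cdot 36\right) - 24813} + 33766} = \sqrt{- \frac{20779}{\left(707 + 1296 + 3888\right) - 24813} + 33766} = \sqrt{- \frac{20779}{5891 - 24813} + 33766} = \sqrt{- \frac{20779}{-18922} + 33766} = \sqrt{\left(-20779\right) \left(- \frac{1}{18922}\right) + 33766} = \sqrt{\frac{20779}{18922} + 33766} = \sqrt{\frac{638941031}{18922}} = \frac{1829 \sqrt{3614102}}{18922}$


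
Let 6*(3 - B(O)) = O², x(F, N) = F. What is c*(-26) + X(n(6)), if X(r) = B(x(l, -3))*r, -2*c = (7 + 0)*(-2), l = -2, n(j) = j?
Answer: -168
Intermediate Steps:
B(O) = 3 - O²/6
c = 7 (c = -(7 + 0)*(-2)/2 = -7*(-2)/2 = -½*(-14) = 7)
X(r) = 7*r/3 (X(r) = (3 - ⅙*(-2)²)*r = (3 - ⅙*4)*r = (3 - ⅔)*r = 7*r/3)
c*(-26) + X(n(6)) = 7*(-26) + (7/3)*6 = -182 + 14 = -168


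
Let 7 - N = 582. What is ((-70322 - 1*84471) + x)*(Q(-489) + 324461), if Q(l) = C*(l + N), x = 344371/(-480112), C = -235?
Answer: -42695949840252687/480112 ≈ -8.8929e+10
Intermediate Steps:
N = -575 (N = 7 - 1*582 = 7 - 582 = -575)
x = -344371/480112 (x = 344371*(-1/480112) = -344371/480112 ≈ -0.71727)
Q(l) = 135125 - 235*l (Q(l) = -235*(l - 575) = -235*(-575 + l) = 135125 - 235*l)
((-70322 - 1*84471) + x)*(Q(-489) + 324461) = ((-70322 - 1*84471) - 344371/480112)*((135125 - 235*(-489)) + 324461) = ((-70322 - 84471) - 344371/480112)*((135125 + 114915) + 324461) = (-154793 - 344371/480112)*(250040 + 324461) = -74318321187/480112*574501 = -42695949840252687/480112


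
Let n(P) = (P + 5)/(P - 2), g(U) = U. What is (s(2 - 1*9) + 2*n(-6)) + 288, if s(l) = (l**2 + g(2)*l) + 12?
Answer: 1341/4 ≈ 335.25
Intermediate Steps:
n(P) = (5 + P)/(-2 + P)
s(l) = 12 + l**2 + 2*l (s(l) = (l**2 + 2*l) + 12 = 12 + l**2 + 2*l)
(s(2 - 1*9) + 2*n(-6)) + 288 = ((12 + (2 - 1*9)**2 + 2*(2 - 1*9)) + 2*((5 - 6)/(-2 - 6))) + 288 = ((12 + (2 - 9)**2 + 2*(2 - 9)) + 2*(-1/(-8))) + 288 = ((12 + (-7)**2 + 2*(-7)) + 2*(-1/8*(-1))) + 288 = ((12 + 49 - 14) + 2*(1/8)) + 288 = (47 + 1/4) + 288 = 189/4 + 288 = 1341/4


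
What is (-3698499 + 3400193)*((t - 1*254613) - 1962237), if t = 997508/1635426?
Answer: 540753176907188576/817713 ≈ 6.6130e+11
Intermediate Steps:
t = 498754/817713 (t = 997508*(1/1635426) = 498754/817713 ≈ 0.60994)
(-3698499 + 3400193)*((t - 1*254613) - 1962237) = (-3698499 + 3400193)*((498754/817713 - 1*254613) - 1962237) = -298306*((498754/817713 - 254613) - 1962237) = -298306*(-208199861315/817713 - 1962237) = -298306*(-1812746565296/817713) = 540753176907188576/817713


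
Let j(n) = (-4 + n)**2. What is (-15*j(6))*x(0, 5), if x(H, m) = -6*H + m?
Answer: -300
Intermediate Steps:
x(H, m) = m - 6*H
(-15*j(6))*x(0, 5) = (-15*(-4 + 6)**2)*(5 - 6*0) = (-15*2**2)*(5 + 0) = -15*4*5 = -60*5 = -300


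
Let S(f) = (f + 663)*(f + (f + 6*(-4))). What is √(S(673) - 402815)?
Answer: √1363377 ≈ 1167.6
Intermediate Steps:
S(f) = (-24 + 2*f)*(663 + f) (S(f) = (663 + f)*(f + (f - 24)) = (663 + f)*(f + (-24 + f)) = (663 + f)*(-24 + 2*f) = (-24 + 2*f)*(663 + f))
√(S(673) - 402815) = √((-15912 + 2*673² + 1302*673) - 402815) = √((-15912 + 2*452929 + 876246) - 402815) = √((-15912 + 905858 + 876246) - 402815) = √(1766192 - 402815) = √1363377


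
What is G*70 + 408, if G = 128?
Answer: 9368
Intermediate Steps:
G*70 + 408 = 128*70 + 408 = 8960 + 408 = 9368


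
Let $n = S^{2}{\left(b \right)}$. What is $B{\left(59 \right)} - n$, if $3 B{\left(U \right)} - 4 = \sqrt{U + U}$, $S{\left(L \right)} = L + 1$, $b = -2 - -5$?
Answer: $- \frac{44}{3} + \frac{\sqrt{118}}{3} \approx -11.046$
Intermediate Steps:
$b = 3$ ($b = -2 + 5 = 3$)
$S{\left(L \right)} = 1 + L$
$B{\left(U \right)} = \frac{4}{3} + \frac{\sqrt{2} \sqrt{U}}{3}$ ($B{\left(U \right)} = \frac{4}{3} + \frac{\sqrt{U + U}}{3} = \frac{4}{3} + \frac{\sqrt{2 U}}{3} = \frac{4}{3} + \frac{\sqrt{2} \sqrt{U}}{3}$)
$n = 16$ ($n = \left(1 + 3\right)^{2} = 4^{2} = 16$)
$B{\left(59 \right)} - n = \left(\frac{4}{3} + \frac{\sqrt{2} \sqrt{59}}{3}\right) - 16 = \left(\frac{4}{3} + \frac{\sqrt{118}}{3}\right) - 16 = - \frac{44}{3} + \frac{\sqrt{118}}{3}$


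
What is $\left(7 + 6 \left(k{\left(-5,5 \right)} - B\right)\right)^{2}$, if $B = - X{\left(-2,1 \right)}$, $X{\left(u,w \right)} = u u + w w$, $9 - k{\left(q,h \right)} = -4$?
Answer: $13225$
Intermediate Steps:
$k{\left(q,h \right)} = 13$ ($k{\left(q,h \right)} = 9 - -4 = 9 + 4 = 13$)
$X{\left(u,w \right)} = u^{2} + w^{2}$
$B = -5$ ($B = - (\left(-2\right)^{2} + 1^{2}) = - (4 + 1) = \left(-1\right) 5 = -5$)
$\left(7 + 6 \left(k{\left(-5,5 \right)} - B\right)\right)^{2} = \left(7 + 6 \left(13 - -5\right)\right)^{2} = \left(7 + 6 \left(13 + 5\right)\right)^{2} = \left(7 + 6 \cdot 18\right)^{2} = \left(7 + 108\right)^{2} = 115^{2} = 13225$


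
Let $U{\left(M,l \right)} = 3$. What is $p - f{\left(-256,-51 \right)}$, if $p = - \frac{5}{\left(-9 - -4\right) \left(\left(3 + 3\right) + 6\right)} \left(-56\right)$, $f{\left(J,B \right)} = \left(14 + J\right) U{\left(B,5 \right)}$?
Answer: $\frac{2164}{3} \approx 721.33$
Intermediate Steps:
$f{\left(J,B \right)} = 42 + 3 J$ ($f{\left(J,B \right)} = \left(14 + J\right) 3 = 42 + 3 J$)
$p = - \frac{14}{3}$ ($p = - \frac{5}{\left(-9 + 4\right) \left(6 + 6\right)} \left(-56\right) = - \frac{5}{\left(-5\right) 12} \left(-56\right) = - \frac{5}{-60} \left(-56\right) = \left(-5\right) \left(- \frac{1}{60}\right) \left(-56\right) = \frac{1}{12} \left(-56\right) = - \frac{14}{3} \approx -4.6667$)
$p - f{\left(-256,-51 \right)} = - \frac{14}{3} - \left(42 + 3 \left(-256\right)\right) = - \frac{14}{3} - \left(42 - 768\right) = - \frac{14}{3} - -726 = - \frac{14}{3} + 726 = \frac{2164}{3}$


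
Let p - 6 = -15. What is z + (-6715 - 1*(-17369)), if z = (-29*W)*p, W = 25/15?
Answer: 11089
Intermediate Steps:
W = 5/3 (W = 25*(1/15) = 5/3 ≈ 1.6667)
p = -9 (p = 6 - 15 = -9)
z = 435 (z = -29*5/3*(-9) = -145/3*(-9) = 435)
z + (-6715 - 1*(-17369)) = 435 + (-6715 - 1*(-17369)) = 435 + (-6715 + 17369) = 435 + 10654 = 11089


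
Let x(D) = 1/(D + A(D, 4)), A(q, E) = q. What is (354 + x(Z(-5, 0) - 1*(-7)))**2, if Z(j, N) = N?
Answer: 24571849/196 ≈ 1.2537e+5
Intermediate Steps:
x(D) = 1/(2*D) (x(D) = 1/(D + D) = 1/(2*D))
(354 + x(Z(-5, 0) - 1*(-7)))**2 = (354 + 1/(2*(0 - 1*(-7))))**2 = (354 + 1/(2*(0 + 7)))**2 = (354 + (1/2)/7)**2 = (354 + (1/2)*(1/7))**2 = (354 + 1/14)**2 = (4957/14)**2 = 24571849/196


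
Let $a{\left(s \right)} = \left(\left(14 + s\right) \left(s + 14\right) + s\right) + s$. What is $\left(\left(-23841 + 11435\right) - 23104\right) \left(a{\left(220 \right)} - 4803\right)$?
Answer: $-1789455430$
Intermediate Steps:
$a{\left(s \right)} = \left(14 + s\right)^{2} + 2 s$ ($a{\left(s \right)} = \left(\left(14 + s\right) \left(14 + s\right) + s\right) + s = \left(\left(14 + s\right)^{2} + s\right) + s = \left(s + \left(14 + s\right)^{2}\right) + s = \left(14 + s\right)^{2} + 2 s$)
$\left(\left(-23841 + 11435\right) - 23104\right) \left(a{\left(220 \right)} - 4803\right) = \left(\left(-23841 + 11435\right) - 23104\right) \left(\left(\left(14 + 220\right)^{2} + 2 \cdot 220\right) - 4803\right) = \left(-12406 - 23104\right) \left(\left(234^{2} + 440\right) - 4803\right) = - 35510 \left(\left(54756 + 440\right) - 4803\right) = - 35510 \left(55196 - 4803\right) = \left(-35510\right) 50393 = -1789455430$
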